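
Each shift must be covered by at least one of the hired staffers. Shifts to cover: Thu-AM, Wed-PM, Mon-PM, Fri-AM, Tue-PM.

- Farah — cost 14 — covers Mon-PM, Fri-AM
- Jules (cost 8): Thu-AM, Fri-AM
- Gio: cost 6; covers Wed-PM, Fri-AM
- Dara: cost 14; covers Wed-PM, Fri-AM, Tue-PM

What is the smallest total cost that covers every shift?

36

The greedy cost-per-new-shift heuristic would pick Gio, Jules, Farah, and Dara for 42, but a cheaper cover exists.
Choose Farah, Jules, and Dara: together they cover Thu-AM, Wed-PM, Mon-PM, Fri-AM, Tue-PM — every shift.
Total cost: 14 + 8 + 14 = 36.
No cover costs less than 36.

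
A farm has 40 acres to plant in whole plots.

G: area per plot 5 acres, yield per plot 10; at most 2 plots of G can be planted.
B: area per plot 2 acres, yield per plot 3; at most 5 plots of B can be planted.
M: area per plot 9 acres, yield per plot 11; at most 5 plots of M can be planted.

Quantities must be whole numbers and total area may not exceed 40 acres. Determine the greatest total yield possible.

This is a bounded integer knapsack.
Take 2×G, 5×B, and 2×M: area 38 ≤ 40, yield 2·10 + 5·3 + 2·11 = 57.
G has the best ratio (10/5) and is taken to its limit of 2; remaining capacity is filled optimally with the others.

57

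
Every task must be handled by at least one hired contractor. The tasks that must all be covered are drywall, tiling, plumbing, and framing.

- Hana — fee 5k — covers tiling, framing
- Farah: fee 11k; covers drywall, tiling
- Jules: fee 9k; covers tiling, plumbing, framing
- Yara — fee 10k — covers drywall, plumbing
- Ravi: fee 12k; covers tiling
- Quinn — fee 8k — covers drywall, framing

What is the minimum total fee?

Choose Hana and Yara: together they cover drywall, tiling, plumbing, framing — every task.
Total fee: 5 + 10 = 15.
No cover costs less than 15.

15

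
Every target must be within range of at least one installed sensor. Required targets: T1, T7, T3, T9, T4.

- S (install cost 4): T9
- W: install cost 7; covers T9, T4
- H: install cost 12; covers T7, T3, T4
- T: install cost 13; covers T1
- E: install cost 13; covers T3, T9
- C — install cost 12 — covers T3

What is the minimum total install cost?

29

This is an integer covering problem.
The greedy cost-per-new-target heuristic would pick W, H, and T for 32, but a cheaper cover exists.
Choose S, H, and T: together they cover T1, T7, T3, T9, T4 — every target.
Total install cost: 4 + 12 + 13 = 29.
No cover costs less than 29.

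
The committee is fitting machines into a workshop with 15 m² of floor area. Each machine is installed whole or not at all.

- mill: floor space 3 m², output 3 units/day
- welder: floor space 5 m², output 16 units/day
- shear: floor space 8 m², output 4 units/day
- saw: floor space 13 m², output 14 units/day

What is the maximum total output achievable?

20

Treat it as a binary knapsack problem.
Allowing fractional choices, the relaxed optimum would be about 26.8, but machines are indivisible.
welder + shear: floor space 5 + 8 = 13 ≤ 15, output 16 + 4 = 20.
mill + welder: floor space 3 + 5 = 8 ≤ 15, output 3 + 16 = 19.
Best is welder and shear with total output 20.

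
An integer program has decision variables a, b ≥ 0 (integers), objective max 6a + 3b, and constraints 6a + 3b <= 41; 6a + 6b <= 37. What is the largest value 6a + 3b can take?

(a,b)=(6,0): 6·6+3·0=36≤41, 6·6+6·0=36≤37, objective 36.
(a,b)=(5,1): 6·5+3·1=33≤41, 6·5+6·1=36≤37, objective 33.
(a,b)=(5,0): 6·5+3·0=30≤41, 6·5+6·0=30≤37, objective 30.
Maximum is 36 at (a,b)=(6,0).

36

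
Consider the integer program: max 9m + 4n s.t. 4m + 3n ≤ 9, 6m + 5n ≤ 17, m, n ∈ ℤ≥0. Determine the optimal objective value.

18

(m,n)=(2,0) is feasible, giving 18.
(m,n)=(1,1) is feasible, giving 13.
(m,n)=(1,0) is feasible, giving 9.
No feasible integer point exceeds 18.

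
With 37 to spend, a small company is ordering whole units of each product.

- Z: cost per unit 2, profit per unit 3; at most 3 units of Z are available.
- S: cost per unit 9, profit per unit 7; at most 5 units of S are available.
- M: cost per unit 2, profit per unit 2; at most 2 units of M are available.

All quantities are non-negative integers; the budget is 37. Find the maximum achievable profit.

34

This is a bounded integer knapsack.
Z has the best ratio (3/2); taking only Z gives at most 3×3 = 9 (stopped by the supply cap of 3).
Mixing does better — 3×Z, 3×S, and 2×M: cost 37 ≤ 37, profit 3·3 + 3·7 + 2·2 = 34.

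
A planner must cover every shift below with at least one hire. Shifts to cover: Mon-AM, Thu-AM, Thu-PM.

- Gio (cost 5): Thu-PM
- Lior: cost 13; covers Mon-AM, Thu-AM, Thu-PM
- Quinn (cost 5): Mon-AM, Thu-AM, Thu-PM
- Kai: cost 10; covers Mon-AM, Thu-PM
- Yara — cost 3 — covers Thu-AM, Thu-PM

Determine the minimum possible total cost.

The greedy cost-per-new-shift heuristic would pick Yara and Quinn for 8, but a cheaper cover exists.
Quinn alone covers Mon-AM, Thu-AM, Thu-PM — every shift.
Total cost: 5.
No cover costs less than 5.

5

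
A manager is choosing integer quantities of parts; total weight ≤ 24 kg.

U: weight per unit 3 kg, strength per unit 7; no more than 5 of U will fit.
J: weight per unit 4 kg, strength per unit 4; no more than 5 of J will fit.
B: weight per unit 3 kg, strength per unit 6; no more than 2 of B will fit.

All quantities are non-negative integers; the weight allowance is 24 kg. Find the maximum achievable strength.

47

Take 5×U and 2×B: weight 21 ≤ 24, strength 5·7 + 2·6 = 47.
U has the best ratio (7/3) and is taken to its limit of 5; remaining capacity is filled optimally with the others.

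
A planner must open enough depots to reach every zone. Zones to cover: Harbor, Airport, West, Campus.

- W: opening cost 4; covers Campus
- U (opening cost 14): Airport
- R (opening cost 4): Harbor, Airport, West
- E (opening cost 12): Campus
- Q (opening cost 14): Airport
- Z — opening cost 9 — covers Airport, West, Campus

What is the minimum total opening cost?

Choose W and R: together they cover Harbor, Airport, West, Campus — every zone.
Total opening cost: 4 + 4 = 8.
No cover costs less than 8.

8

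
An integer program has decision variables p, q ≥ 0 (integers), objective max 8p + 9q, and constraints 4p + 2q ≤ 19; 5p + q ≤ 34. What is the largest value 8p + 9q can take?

(p,q)=(0,9): 4·0+2·9=18≤19, 5·0+1·9=9≤34, objective 81.
(p,q)=(0,8): 4·0+2·8=16≤19, 5·0+1·8=8≤34, objective 72.
No feasible integer point exceeds 81.

81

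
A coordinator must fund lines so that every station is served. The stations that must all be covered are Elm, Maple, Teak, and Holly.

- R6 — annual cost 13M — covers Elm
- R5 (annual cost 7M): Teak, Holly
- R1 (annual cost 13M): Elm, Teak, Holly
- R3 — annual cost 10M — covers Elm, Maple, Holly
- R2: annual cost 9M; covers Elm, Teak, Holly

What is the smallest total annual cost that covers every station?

This is an integer covering problem.
The greedy cost-per-new-station heuristic would pick R2 and R3 for 19, but a cheaper cover exists.
Choose R5 and R3: together they cover Elm, Maple, Teak, Holly — every station.
Total annual cost: 7 + 10 = 17.
No cover costs less than 17.

17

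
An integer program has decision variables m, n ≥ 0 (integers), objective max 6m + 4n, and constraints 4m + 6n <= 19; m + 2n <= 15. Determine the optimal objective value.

Relaxing integrality, the LP optimum is 28.50 at (m,n) = (4.75, 0), which is not an integer point.
(m,n)=(4,0) is feasible, giving 24.
(m,n)=(3,1) is feasible, giving 22.
(m,n)=(3,0) is feasible, giving 18.
Maximum is 24 at (m,n)=(4,0).

24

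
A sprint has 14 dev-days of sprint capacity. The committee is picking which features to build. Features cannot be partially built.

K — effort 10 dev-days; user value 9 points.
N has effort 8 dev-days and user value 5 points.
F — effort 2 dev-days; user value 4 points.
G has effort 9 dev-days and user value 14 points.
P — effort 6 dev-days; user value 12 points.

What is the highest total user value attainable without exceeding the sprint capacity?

Treat it as a binary knapsack problem.
Take F and G: effort 2 + 9 = 11 ≤ 14, user value 4 + 14 = 18.
No other feasible combination does better.

18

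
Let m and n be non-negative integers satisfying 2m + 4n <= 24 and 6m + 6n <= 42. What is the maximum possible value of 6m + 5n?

(m,n)=(7,0): 2·7+4·0=14≤24, 6·7+6·0=42≤42, objective 42.
(m,n)=(6,1): 2·6+4·1=16≤24, 6·6+6·1=42≤42, objective 41.
Maximum is 42 at (m,n)=(7,0).

42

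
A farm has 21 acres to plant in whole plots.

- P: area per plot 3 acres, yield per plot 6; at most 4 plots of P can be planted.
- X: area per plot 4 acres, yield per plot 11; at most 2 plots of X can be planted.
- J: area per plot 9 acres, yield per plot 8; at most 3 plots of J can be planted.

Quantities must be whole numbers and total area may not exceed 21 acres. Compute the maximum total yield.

3×P and 2×X: area 17 ≤ 21, yield 3·6 + 2·11 = 40.
4×P and 2×X: area 20 ≤ 21, yield 4·6 + 2·11 = 46.
Best is 46.

46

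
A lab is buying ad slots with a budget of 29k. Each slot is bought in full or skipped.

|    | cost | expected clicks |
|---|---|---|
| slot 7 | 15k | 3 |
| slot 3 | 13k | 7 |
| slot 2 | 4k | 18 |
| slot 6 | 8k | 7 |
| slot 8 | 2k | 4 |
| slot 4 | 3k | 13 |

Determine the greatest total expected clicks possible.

Allowing fractional choices, the relaxed optimum would be about 48.5, but ad slots are indivisible.
slot 3 + slot 2 + slot 6 + slot 4: cost 13 + 4 + 8 + 3 = 28 ≤ 29, expected clicks 7 + 18 + 7 + 13 = 45.
slot 3 + slot 2 + slot 8 + slot 4: cost 13 + 4 + 2 + 3 = 22 ≤ 29, expected clicks 7 + 18 + 4 + 13 = 42.
slot 2 + slot 6 + slot 8 + slot 4: cost 4 + 8 + 2 + 3 = 17 ≤ 29, expected clicks 18 + 7 + 4 + 13 = 42.
Best is slot 3, slot 2, slot 6, and slot 4 with total expected clicks 45.

45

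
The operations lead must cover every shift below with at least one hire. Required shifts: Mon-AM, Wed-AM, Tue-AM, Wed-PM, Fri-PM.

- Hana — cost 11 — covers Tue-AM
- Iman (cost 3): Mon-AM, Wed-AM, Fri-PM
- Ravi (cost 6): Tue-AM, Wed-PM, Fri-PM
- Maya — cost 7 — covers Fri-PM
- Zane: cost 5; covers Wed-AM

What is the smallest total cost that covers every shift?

Choose Iman and Ravi: together they cover Mon-AM, Wed-AM, Tue-AM, Wed-PM, Fri-PM — every shift.
Total cost: 3 + 6 = 9.
No cover costs less than 9.

9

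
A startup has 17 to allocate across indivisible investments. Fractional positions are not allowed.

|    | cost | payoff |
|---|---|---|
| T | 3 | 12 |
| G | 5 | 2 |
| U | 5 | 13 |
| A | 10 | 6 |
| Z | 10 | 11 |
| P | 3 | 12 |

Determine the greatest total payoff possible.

Allowing fractional choices, the relaxed optimum would be about 43.6, but investments are indivisible.
T + G + U + P: cost 3 + 5 + 5 + 3 = 16 ≤ 17, payoff 12 + 2 + 13 + 12 = 39.
T + Z + P: cost 3 + 10 + 3 = 16 ≤ 17, payoff 12 + 11 + 12 = 35.
T + U + P: cost 3 + 5 + 3 = 11 ≤ 17, payoff 12 + 13 + 12 = 37.
Best is T, G, U, and P with total payoff 39.

39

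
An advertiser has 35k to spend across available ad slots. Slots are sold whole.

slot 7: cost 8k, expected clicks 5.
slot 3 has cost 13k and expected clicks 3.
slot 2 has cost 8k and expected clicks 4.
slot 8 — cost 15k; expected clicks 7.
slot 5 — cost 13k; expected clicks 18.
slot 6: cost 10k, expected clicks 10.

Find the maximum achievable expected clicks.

slot 7 + slot 5 + slot 6: cost 8 + 13 + 10 = 31 ≤ 35, expected clicks 5 + 18 + 10 = 33.
slot 2 + slot 5 + slot 6: cost 8 + 13 + 10 = 31 ≤ 35, expected clicks 4 + 18 + 10 = 32.
Best is slot 7, slot 5, and slot 6 with total expected clicks 33.

33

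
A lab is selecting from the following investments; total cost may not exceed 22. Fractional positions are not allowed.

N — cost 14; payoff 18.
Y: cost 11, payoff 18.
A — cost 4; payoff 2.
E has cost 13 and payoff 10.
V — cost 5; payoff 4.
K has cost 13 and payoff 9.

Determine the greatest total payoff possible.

This is an integer program with binary decision variables.
Allowing fractional choices, the relaxed optimum would be about 32.1, but investments are indivisible.
Y + V: cost 11 + 5 = 16 ≤ 22, payoff 18 + 4 = 22.
Y + A + V: cost 11 + 4 + 5 = 20 ≤ 22, payoff 18 + 2 + 4 = 24.
Best is Y, A, and V with total payoff 24.

24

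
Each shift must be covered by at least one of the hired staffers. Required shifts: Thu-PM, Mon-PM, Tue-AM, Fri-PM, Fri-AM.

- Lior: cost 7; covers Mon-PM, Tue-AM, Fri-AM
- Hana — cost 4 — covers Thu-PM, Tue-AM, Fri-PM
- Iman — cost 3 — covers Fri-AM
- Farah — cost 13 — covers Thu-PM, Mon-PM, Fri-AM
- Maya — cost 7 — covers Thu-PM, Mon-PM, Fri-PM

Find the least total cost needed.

This is a weighted set-cover instance.
Choose Lior and Hana: together they cover Thu-PM, Mon-PM, Tue-AM, Fri-PM, Fri-AM — every shift.
Total cost: 7 + 4 = 11.

11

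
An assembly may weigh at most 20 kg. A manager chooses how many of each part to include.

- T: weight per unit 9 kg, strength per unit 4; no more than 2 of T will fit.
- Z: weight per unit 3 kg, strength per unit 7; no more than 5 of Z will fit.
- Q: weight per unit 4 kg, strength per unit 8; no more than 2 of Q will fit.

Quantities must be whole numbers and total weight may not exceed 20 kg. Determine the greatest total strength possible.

44

Take 4×Z and 2×Q: weight 20 ≤ 20, strength 4·7 + 2·8 = 44.
No other integer combination yields more.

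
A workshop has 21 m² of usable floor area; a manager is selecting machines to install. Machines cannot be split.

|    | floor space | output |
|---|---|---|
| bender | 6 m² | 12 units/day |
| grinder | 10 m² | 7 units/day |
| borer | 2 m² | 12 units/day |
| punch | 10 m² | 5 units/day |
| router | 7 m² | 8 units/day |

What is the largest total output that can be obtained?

This is a 0-1 knapsack instance.
Take bender, borer, and router: floor space 6 + 2 + 7 = 15 ≤ 21, output 12 + 12 + 8 = 32.
No other feasible combination does better.

32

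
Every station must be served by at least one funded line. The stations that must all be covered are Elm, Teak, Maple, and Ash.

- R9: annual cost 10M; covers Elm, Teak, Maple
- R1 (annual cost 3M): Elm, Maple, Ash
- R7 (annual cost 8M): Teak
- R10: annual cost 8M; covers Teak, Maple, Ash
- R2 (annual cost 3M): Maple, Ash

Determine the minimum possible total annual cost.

11

Choose R1 and R7: together they cover Elm, Teak, Maple, Ash — every station.
Total annual cost: 3 + 8 = 11.
No cover costs less than 11.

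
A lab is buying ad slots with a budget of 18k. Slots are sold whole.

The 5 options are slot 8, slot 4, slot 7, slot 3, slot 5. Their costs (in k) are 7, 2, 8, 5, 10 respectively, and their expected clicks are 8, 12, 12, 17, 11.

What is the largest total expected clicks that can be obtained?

This is a 0-1 knapsack instance.
Allowing fractional choices, the relaxed optimum would be about 44.4, but ad slots are indivisible.
slot 4 + slot 3 + slot 5: cost 2 + 5 + 10 = 17 ≤ 18, expected clicks 12 + 17 + 11 = 40.
slot 4 + slot 7 + slot 3: cost 2 + 8 + 5 = 15 ≤ 18, expected clicks 12 + 12 + 17 = 41.
Best is slot 4, slot 7, and slot 3 with total expected clicks 41.

41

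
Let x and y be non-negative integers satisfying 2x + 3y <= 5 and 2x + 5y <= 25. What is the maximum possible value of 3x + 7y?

10

Relaxing integrality, the LP optimum is 11.67 at (x,y) = (0, 1.67), which is not an integer point.
(x,y)=(1,1) is feasible, giving 10.
(x,y)=(0,1) is feasible, giving 7.
(x,y)=(2,0) is feasible, giving 6.
(x,y)=(1,0) is feasible, giving 3.
Maximum is 10 at (x,y)=(1,1).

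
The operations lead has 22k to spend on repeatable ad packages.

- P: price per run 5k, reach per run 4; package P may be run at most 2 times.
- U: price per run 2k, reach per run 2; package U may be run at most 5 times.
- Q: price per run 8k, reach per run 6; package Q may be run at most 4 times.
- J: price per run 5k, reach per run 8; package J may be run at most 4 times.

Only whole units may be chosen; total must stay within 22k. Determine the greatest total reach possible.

1×U and 4×J: price 22 ≤ 22, reach 1·2 + 4·8 = 34.
4×J: price 20 ≤ 22, reach 4·8 = 32.
Best is 34.

34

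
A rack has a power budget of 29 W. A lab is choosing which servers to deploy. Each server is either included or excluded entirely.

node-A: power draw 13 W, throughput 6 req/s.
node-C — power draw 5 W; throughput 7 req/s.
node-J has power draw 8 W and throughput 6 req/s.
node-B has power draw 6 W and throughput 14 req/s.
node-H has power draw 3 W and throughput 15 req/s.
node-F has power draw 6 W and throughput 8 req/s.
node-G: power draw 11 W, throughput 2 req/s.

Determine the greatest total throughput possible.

50

node-C + node-J + node-B + node-H + node-F: power draw 5 + 8 + 6 + 3 + 6 = 28 ≤ 29, throughput 7 + 6 + 14 + 15 + 8 = 50.
node-C + node-B + node-H + node-F: power draw 5 + 6 + 3 + 6 = 20 ≤ 29, throughput 7 + 14 + 15 + 8 = 44.
node-J + node-B + node-H + node-F: power draw 8 + 6 + 3 + 6 = 23 ≤ 29, throughput 6 + 14 + 15 + 8 = 43.
Best is node-C, node-J, node-B, node-H, and node-F with total throughput 50.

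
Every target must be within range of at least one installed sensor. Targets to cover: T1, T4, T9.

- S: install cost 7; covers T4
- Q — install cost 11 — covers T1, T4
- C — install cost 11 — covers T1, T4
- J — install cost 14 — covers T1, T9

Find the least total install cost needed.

21

This is an integer covering problem.
The greedy cost-per-new-target heuristic would pick Q and J for 25, but a cheaper cover exists.
Choose S and J: together they cover T1, T4, T9 — every target.
Total install cost: 7 + 14 = 21.
No cover costs less than 21.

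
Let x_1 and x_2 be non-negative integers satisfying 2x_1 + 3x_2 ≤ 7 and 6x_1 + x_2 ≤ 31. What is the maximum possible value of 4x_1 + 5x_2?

13

The continuous relaxation peaks at (3.5, 0) with value 14.00; rounding to a feasible lattice point costs some objective.
(x_1,x_2)=(2,1): 2·2+3·1=7≤7, 6·2+1·1=13≤31, objective 13.
(x_1,x_2)=(3,0): 2·3+3·0=6≤7, 6·3+1·0=18≤31, objective 12.
(x_1,x_2)=(1,1): 2·1+3·1=5≤7, 6·1+1·1=7≤31, objective 9.
Maximum is 13 at (x_1,x_2)=(2,1).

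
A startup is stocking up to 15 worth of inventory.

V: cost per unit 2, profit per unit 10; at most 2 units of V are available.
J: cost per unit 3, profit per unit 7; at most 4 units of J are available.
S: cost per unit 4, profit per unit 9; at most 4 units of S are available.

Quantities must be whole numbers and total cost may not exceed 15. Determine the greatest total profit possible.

45

V has the best ratio (10/2); taking only V gives at most 2×10 = 20 (stopped by the supply cap of 2).
Mixing does better — 2×V, 1×J, and 2×S: cost 15 ≤ 15, profit 2·10 + 1·7 + 2·9 = 45.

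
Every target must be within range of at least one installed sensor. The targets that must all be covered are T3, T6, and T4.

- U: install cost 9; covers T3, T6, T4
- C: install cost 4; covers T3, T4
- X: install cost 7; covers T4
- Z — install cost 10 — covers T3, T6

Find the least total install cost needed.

9

The greedy cost-per-new-target heuristic would pick C and U for 13, but a cheaper cover exists.
U alone covers T3, T6, T4 — every target.
Total install cost: 9.
No cover costs less than 9.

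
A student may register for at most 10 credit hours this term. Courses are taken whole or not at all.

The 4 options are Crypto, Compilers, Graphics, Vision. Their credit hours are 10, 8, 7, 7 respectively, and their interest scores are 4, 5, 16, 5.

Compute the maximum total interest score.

Allowing fractional choices, the relaxed optimum would be about 18.1, but courses are indivisible.
Compilers: credit hours 8 ≤ 10, interest score 5.
Graphics: credit hours 7 ≤ 10, interest score 16.
Vision: credit hours 7 ≤ 10, interest score 5.
Best is Graphics with total interest score 16.

16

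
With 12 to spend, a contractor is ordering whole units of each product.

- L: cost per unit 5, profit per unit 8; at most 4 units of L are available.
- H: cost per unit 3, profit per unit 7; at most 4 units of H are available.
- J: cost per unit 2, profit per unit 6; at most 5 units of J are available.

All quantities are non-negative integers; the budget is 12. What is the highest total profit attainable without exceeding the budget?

Take 2×H and 3×J: cost 12 ≤ 12, profit 2·7 + 3·6 = 32.
No other integer combination yields more.

32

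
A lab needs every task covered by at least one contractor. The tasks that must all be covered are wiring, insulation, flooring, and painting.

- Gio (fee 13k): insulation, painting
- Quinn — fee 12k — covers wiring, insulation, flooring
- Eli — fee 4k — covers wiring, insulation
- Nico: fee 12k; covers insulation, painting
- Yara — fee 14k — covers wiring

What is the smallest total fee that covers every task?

The greedy cost-per-new-task heuristic would pick Eli, Quinn, and Nico for 28, but a cheaper cover exists.
Choose Quinn and Nico: together they cover wiring, insulation, flooring, painting — every task.
Total fee: 12 + 12 = 24.
No cover costs less than 24.

24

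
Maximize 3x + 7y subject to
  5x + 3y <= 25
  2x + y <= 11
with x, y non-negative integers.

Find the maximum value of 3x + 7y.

56

The continuous relaxation peaks at (0, 8.33) with value 58.33; rounding to a feasible lattice point costs some objective.
(x,y)=(0,8): 5·0+3·8=24≤25, 2·0+1·8=8≤11, objective 56.
(x,y)=(0,7): 5·0+3·7=21≤25, 2·0+1·7=7≤11, objective 49.
Maximum is 56 at (x,y)=(0,8).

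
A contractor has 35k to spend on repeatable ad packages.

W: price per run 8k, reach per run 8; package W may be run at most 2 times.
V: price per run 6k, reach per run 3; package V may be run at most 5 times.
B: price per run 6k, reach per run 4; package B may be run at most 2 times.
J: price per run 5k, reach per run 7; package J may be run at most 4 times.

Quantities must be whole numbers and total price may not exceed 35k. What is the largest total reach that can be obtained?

1×W, 1×V, and 4×J: price 34 ≤ 35, reach 1·8 + 1·3 + 4·7 = 39.
1×W, 1×B, and 4×J: price 34 ≤ 35, reach 1·8 + 1·4 + 4·7 = 40.
Best is 40.

40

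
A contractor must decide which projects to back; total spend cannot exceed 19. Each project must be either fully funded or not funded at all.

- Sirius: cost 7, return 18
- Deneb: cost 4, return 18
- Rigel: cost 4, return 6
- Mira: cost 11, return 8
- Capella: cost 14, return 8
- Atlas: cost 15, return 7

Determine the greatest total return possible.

42

This is an integer program with binary decision variables.
Deneb + Rigel + Mira: cost 4 + 4 + 11 = 19 ≤ 19, return 18 + 6 + 8 = 32.
Sirius + Deneb: cost 7 + 4 = 11 ≤ 19, return 18 + 18 = 36.
Sirius + Deneb + Rigel: cost 7 + 4 + 4 = 15 ≤ 19, return 18 + 18 + 6 = 42.
Best is Sirius, Deneb, and Rigel with total return 42.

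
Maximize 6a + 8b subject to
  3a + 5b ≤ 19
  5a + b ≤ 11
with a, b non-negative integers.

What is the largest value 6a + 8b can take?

(a,b)=(1,3): 3·1+5·3=18≤19, 5·1+1·3=8≤11, objective 30.
(a,b)=(0,3): 3·0+5·3=15≤19, 5·0+1·3=3≤11, objective 24.
(a,b)=(1,2): 3·1+5·2=13≤19, 5·1+1·2=7≤11, objective 22.
Maximum is 30 at (a,b)=(1,3).

30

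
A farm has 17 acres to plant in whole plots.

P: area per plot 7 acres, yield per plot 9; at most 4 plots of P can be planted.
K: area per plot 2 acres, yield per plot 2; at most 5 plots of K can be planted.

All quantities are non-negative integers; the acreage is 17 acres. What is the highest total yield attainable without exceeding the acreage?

20

This is a bounded integer knapsack.
2×P and 1×K: area 16 ≤ 17, yield 2·9 + 1·2 = 20.
1×P and 5×K: area 17 ≤ 17, yield 1·9 + 5·2 = 19.
Best is 20.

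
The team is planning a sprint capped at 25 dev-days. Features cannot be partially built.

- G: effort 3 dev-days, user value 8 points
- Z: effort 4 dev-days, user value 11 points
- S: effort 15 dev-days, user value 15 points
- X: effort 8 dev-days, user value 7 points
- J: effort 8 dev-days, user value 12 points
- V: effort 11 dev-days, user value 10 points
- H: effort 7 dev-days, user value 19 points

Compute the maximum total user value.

This is an integer program with binary decision variables.
G + Z + J + H: effort 3 + 4 + 8 + 7 = 22 ≤ 25, user value 8 + 11 + 12 + 19 = 50.
G + Z + X + H: effort 3 + 4 + 8 + 7 = 22 ≤ 25, user value 8 + 11 + 7 + 19 = 45.
G + Z + V + H: effort 3 + 4 + 11 + 7 = 25 ≤ 25, user value 8 + 11 + 10 + 19 = 48.
Best is G, Z, J, and H with total user value 50.

50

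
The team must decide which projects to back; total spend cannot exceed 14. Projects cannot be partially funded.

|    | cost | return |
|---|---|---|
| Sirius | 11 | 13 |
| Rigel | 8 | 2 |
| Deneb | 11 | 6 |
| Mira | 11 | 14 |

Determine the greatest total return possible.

14

Sirius: cost 11 ≤ 14, return 13.
Mira: cost 11 ≤ 14, return 14.
Deneb: cost 11 ≤ 14, return 6.
Best is Mira with total return 14.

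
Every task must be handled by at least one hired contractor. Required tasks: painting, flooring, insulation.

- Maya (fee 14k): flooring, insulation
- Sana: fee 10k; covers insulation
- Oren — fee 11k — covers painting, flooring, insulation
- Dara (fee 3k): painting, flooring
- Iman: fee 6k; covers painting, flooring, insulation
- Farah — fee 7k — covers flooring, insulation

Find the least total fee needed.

6

The greedy cost-per-new-task heuristic would pick Dara and Iman for 9, but a cheaper cover exists.
Iman alone covers painting, flooring, insulation — every task.
Total fee: 6.
No cover costs less than 6.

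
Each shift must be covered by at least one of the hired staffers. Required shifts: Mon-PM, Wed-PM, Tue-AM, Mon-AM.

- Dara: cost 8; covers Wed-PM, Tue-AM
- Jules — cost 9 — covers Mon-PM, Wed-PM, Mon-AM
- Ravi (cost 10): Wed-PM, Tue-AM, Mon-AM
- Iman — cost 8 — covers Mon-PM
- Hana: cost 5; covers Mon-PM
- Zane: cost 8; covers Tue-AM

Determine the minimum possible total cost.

15

This is a weighted set-cover instance.
The greedy cost-per-new-shift heuristic would pick Jules and Dara for 17, but a cheaper cover exists.
Choose Ravi and Hana: together they cover Mon-PM, Wed-PM, Tue-AM, Mon-AM — every shift.
Total cost: 10 + 5 = 15.
No cover costs less than 15.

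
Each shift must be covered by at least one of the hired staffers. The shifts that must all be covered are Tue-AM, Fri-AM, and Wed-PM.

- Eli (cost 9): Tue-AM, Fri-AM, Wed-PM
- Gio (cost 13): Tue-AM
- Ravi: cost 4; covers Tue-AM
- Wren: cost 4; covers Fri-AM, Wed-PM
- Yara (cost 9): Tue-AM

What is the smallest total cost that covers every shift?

Choose Ravi and Wren: together they cover Tue-AM, Fri-AM, Wed-PM — every shift.
Total cost: 4 + 4 = 8.
No cover costs less than 8.

8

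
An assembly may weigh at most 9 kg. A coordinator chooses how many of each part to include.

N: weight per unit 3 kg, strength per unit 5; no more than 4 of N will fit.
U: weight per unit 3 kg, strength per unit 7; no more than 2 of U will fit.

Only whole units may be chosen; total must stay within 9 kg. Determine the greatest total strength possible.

19

Take 1×N and 2×U: weight 9 ≤ 9, strength 1·5 + 2·7 = 19.
U has the best ratio (7/3) and is taken to its limit of 2; remaining capacity is filled optimally with the others.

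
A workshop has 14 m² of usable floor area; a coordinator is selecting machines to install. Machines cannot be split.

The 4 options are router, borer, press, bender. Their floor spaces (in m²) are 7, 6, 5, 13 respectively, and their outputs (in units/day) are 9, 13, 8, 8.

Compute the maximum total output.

22

borer + press: floor space 6 + 5 = 11 ≤ 14, output 13 + 8 = 21.
router + press: floor space 7 + 5 = 12 ≤ 14, output 9 + 8 = 17.
router + borer: floor space 7 + 6 = 13 ≤ 14, output 9 + 13 = 22.
Best is router and borer with total output 22.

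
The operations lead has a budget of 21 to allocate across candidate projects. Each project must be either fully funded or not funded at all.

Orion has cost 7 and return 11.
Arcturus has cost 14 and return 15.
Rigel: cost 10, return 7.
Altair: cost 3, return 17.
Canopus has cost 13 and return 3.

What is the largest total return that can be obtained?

35

Arcturus + Altair: cost 14 + 3 = 17 ≤ 21, return 15 + 17 = 32.
Orion + Rigel + Altair: cost 7 + 10 + 3 = 20 ≤ 21, return 11 + 7 + 17 = 35.
Orion + Altair: cost 7 + 3 = 10 ≤ 21, return 11 + 17 = 28.
Best is Orion, Rigel, and Altair with total return 35.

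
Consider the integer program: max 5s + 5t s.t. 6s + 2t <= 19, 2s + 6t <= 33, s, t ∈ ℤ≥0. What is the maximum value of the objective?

The continuous relaxation peaks at (1.5, 5) with value 32.50; rounding to a feasible lattice point costs some objective.
(s,t)=(1,5): 6·1+2·5=16≤19, 2·1+6·5=32≤33, objective 30.
(s,t)=(1,4): 6·1+2·4=14≤19, 2·1+6·4=26≤33, objective 25.
(s,t)=(0,5): 6·0+2·5=10≤19, 2·0+6·5=30≤33, objective 25.
Maximum is 30 at (s,t)=(1,5).

30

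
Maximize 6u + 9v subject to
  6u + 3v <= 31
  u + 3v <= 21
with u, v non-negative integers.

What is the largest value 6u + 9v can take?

Relaxing integrality, the LP optimum is 69.00 at (u,v) = (2, 6.33), which is not an integer point.
(u,v)=(2,6): 6·2+3·6=30≤31, 1·2+3·6=20≤21, objective 66.
(u,v)=(1,6): 6·1+3·6=24≤31, 1·1+3·6=19≤21, objective 60.
(u,v)=(2,5): 6·2+3·5=27≤31, 1·2+3·5=17≤21, objective 57.
No feasible integer point exceeds 66.

66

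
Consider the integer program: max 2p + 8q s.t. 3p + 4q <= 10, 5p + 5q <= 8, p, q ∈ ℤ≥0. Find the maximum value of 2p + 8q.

8

The continuous relaxation peaks at (0, 1.6) with value 12.80; rounding to a feasible lattice point costs some objective.
(p,q)=(0,1): 3·0+4·1=4≤10, 5·0+5·1=5≤8, objective 8.
(p,q)=(1,0): 3·1+4·0=3≤10, 5·1+5·0=5≤8, objective 2.
(p,q)=(0,0): 3·0+4·0=0≤10, 5·0+5·0=0≤8, objective 0.
No feasible integer point exceeds 8.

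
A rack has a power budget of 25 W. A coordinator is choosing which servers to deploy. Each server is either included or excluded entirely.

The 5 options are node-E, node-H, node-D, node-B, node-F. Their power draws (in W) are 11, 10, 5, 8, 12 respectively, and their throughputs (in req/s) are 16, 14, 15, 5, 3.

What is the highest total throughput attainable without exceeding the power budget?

36

Take node-E, node-D, and node-B: power draw 11 + 5 + 8 = 24 ≤ 25, throughput 16 + 15 + 5 = 36.
No other feasible combination does better.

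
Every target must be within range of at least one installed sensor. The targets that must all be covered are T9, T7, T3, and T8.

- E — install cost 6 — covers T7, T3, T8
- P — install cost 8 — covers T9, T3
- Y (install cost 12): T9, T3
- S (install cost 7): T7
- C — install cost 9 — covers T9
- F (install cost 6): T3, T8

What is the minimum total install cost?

Choose E and P: together they cover T9, T7, T3, T8 — every target.
Total install cost: 6 + 8 = 14.
No cover costs less than 14.

14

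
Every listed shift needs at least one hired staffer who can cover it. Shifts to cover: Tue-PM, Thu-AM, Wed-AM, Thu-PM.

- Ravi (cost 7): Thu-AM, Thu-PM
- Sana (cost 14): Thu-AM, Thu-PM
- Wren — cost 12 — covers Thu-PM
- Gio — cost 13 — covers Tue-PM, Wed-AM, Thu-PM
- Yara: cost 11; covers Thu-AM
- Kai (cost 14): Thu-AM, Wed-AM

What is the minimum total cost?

This is an integer covering problem.
Choose Ravi and Gio: together they cover Tue-PM, Thu-AM, Wed-AM, Thu-PM — every shift.
Total cost: 7 + 13 = 20.

20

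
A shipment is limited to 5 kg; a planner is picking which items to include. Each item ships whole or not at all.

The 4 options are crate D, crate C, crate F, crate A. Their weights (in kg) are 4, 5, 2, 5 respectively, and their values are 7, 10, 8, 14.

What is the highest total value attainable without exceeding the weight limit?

14

Treat it as a binary knapsack problem.
Take crate A: weight 5 ≤ 5, value 14.
No other feasible combination does better.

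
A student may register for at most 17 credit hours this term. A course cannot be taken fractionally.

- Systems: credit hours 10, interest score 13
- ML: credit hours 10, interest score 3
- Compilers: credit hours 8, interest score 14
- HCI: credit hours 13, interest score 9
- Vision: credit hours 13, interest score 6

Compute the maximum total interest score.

This is a 0-1 knapsack instance.
Compilers: credit hours 8 ≤ 17, interest score 14.
Systems: credit hours 10 ≤ 17, interest score 13.
Best is Compilers with total interest score 14.

14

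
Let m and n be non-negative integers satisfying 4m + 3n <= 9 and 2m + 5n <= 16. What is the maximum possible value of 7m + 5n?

15

(m,n)=(0,3) is feasible, giving 15.
(m,n)=(2,0) is feasible, giving 14.
(m,n)=(1,1) is feasible, giving 12.
No feasible integer point exceeds 15.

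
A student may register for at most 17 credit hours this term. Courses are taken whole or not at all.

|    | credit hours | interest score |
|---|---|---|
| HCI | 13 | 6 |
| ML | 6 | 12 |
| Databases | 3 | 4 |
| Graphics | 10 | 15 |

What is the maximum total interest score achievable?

This is an integer program with binary decision variables.
Allowing fractional choices, the relaxed optimum would be about 28.3, but courses are indivisible.
Databases + Graphics: credit hours 3 + 10 = 13 ≤ 17, interest score 4 + 15 = 19.
ML + Graphics: credit hours 6 + 10 = 16 ≤ 17, interest score 12 + 15 = 27.
ML + Databases: credit hours 6 + 3 = 9 ≤ 17, interest score 12 + 4 = 16.
Best is ML and Graphics with total interest score 27.

27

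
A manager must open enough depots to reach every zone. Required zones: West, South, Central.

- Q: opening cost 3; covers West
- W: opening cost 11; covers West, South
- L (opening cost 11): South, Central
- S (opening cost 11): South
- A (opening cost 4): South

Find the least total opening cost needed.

This is an integer covering problem.
The greedy cost-per-new-zone heuristic would pick Q, A, and L for 18, but a cheaper cover exists.
Choose Q and L: together they cover West, South, Central — every zone.
Total opening cost: 3 + 11 = 14.
No cover costs less than 14.

14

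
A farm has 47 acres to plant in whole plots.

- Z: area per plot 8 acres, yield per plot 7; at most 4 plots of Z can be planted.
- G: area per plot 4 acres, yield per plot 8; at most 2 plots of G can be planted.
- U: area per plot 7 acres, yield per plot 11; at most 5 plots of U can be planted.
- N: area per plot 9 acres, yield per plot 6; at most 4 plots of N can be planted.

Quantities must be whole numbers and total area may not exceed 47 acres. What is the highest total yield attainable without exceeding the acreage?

71

Take 2×G and 5×U: area 43 ≤ 47, yield 2·8 + 5·11 = 71.
G has the best ratio (8/4) and is taken to its limit of 2; remaining capacity is filled optimally with the others.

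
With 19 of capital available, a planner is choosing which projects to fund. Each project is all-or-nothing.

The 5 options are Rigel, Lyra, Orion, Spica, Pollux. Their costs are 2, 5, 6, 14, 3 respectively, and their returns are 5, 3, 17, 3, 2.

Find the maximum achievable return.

Rigel + Lyra + Orion: cost 2 + 5 + 6 = 13 ≤ 19, return 5 + 3 + 17 = 25.
Rigel + Orion + Pollux: cost 2 + 6 + 3 = 11 ≤ 19, return 5 + 17 + 2 = 24.
Rigel + Lyra + Orion + Pollux: cost 2 + 5 + 6 + 3 = 16 ≤ 19, return 5 + 3 + 17 + 2 = 27.
Best is Rigel, Lyra, Orion, and Pollux with total return 27.

27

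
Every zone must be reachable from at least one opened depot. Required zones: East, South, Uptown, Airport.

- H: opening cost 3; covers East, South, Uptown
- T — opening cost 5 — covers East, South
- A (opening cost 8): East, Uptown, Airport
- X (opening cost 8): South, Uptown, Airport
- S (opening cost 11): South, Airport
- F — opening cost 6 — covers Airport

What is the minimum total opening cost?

Choose H and F: together they cover East, South, Uptown, Airport — every zone.
Total opening cost: 3 + 6 = 9.
No cover costs less than 9.

9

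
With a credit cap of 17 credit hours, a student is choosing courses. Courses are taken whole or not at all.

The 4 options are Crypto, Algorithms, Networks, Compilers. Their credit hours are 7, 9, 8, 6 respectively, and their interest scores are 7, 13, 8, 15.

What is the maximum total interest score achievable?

Allowing fractional choices, the relaxed optimum would be about 30.0, but courses are indivisible.
Algorithms + Compilers: credit hours 9 + 6 = 15 ≤ 17, interest score 13 + 15 = 28.
Networks + Compilers: credit hours 8 + 6 = 14 ≤ 17, interest score 8 + 15 = 23.
Crypto + Compilers: credit hours 7 + 6 = 13 ≤ 17, interest score 7 + 15 = 22.
Best is Algorithms and Compilers with total interest score 28.

28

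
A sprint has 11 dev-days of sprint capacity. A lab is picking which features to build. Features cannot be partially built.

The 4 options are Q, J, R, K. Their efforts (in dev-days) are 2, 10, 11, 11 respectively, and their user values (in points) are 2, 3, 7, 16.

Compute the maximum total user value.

K: effort 11 ≤ 11, user value 16.
J: effort 10 ≤ 11, user value 3.
R: effort 11 ≤ 11, user value 7.
Best is K with total user value 16.

16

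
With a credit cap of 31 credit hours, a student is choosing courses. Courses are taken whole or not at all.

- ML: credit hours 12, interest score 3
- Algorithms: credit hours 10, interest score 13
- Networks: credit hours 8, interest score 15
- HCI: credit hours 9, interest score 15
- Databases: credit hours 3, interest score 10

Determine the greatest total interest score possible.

Take Algorithms, Networks, HCI, and Databases: credit hours 10 + 8 + 9 + 3 = 30 ≤ 31, interest score 13 + 15 + 15 + 10 = 53.
No other feasible combination does better.

53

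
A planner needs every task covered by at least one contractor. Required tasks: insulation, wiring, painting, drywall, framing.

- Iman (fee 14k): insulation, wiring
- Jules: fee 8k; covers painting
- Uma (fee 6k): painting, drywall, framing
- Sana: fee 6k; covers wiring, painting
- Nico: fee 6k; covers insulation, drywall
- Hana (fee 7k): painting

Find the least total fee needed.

Choose Uma, Sana, and Nico: together they cover insulation, wiring, painting, drywall, framing — every task.
Total fee: 6 + 6 + 6 = 18.
No cover costs less than 18.

18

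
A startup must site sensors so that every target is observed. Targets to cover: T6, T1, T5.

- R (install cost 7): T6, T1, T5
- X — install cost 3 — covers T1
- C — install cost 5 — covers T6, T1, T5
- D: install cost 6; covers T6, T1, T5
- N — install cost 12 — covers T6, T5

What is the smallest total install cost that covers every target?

C alone covers T6, T1, T5 — every target.
Total install cost: 5.
No cover costs less than 5.

5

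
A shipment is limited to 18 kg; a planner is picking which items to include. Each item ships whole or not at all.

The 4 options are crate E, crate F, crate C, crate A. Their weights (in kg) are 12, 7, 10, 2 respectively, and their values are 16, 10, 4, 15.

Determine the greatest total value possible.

Allowing fractional choices, the relaxed optimum would be about 37.0, but items are indivisible.
crate F + crate A: weight 7 + 2 = 9 ≤ 18, value 10 + 15 = 25.
crate C + crate A: weight 10 + 2 = 12 ≤ 18, value 4 + 15 = 19.
crate E + crate A: weight 12 + 2 = 14 ≤ 18, value 16 + 15 = 31.
Best is crate E and crate A with total value 31.

31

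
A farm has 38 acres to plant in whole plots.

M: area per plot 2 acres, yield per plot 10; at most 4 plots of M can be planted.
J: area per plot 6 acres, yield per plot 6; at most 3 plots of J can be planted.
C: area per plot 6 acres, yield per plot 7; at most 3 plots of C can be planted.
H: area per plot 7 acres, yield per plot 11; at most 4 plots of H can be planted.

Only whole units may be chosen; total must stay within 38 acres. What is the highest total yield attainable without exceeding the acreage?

84

M has the best ratio (10/2); taking only M gives at most 4×10 = 40 (stopped by the supply cap of 4).
Mixing does better — 4×M and 4×H: area 36 ≤ 38, yield 4·10 + 4·11 = 84.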